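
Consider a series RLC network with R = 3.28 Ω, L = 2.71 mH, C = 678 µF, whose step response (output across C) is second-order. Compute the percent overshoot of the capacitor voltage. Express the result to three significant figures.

For a series RLC circuit (capacitor voltage as output), ω_n = 1/√(LC) = 1/√(2.71 mH · 678 µF) = 738 rad/s.
ζ = (R/2)·√(C/L) = (3.28/2)·√(678 µF/2.71 mH) = 0.820.
%OS = 100 e^{−πζ/√(1−ζ²)} with ζ = 0.820 gives 1.10%.

%OS ≈ 1.10%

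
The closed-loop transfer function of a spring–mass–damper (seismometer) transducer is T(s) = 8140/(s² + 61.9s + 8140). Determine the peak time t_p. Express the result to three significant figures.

t_p ≈ 0.0371 s

ω_n = √8140 = 90.2 rad/s; ζ = 61.9/(2·90.2) = 0.343.
The damped frequency ω_d = ω_n√(1−ζ²) = 84.7 rad/s. Then t_p = π/ω_d = 0.0371 s.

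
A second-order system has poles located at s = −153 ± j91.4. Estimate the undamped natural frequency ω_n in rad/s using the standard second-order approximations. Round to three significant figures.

ω_n ≈ 178 rad/s

|pole| = ω_n = √(153² + 91.4²) = 178 rad/s; ζ = cos θ = σ/ω_n = 0.858.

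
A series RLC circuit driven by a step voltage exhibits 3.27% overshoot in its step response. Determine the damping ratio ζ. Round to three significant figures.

ζ = −ln(OS)/√(π² + (ln OS)²). With OS = 0.0327, ln OS = −3.420 and ζ = 3.420/4.644 = 0.736.

ζ ≈ 0.736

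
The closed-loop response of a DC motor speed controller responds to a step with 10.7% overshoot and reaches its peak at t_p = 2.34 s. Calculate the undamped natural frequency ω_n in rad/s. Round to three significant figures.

The overshoot fixes ζ = −ln(OS)/√(π²+ln²(OS)) = 0.580.
t_p = π/ω_d ⇒ ω_d = 1.34 rad/s; then ω_n = ω_d/√(1−ζ²) = 1.65 rad/s.

ω_n ≈ 1.65 rad/s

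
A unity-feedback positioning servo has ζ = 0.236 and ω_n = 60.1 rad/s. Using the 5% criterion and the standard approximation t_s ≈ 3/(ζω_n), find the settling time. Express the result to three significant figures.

t_s ≈ 0.212 s

t_s ≈ 3/(ζω_n) = 3/(0.236 × 60.1) = 0.212 s.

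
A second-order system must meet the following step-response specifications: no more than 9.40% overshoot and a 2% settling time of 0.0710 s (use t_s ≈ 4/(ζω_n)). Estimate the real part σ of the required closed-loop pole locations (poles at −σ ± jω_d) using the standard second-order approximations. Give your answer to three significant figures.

The settling-time spec alone fixes σ = ζω_n = 4/t_s = 4/0.0710 = 56.3.
(Overshoot then fixes ζ = 0.601 and hence ω_d = σ·√(1−ζ²)/ζ = 74.9 rad/s.)

σ ≈ 56.3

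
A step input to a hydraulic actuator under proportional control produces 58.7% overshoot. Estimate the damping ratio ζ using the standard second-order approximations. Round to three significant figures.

ζ = −ln(OS)/√(π² + (ln OS)²). With OS = 0.587, ln OS = −0.5327 and ζ = 0.5327/3.186 = 0.167.

ζ ≈ 0.167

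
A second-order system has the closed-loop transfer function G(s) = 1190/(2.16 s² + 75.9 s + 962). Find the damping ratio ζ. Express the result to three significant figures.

ζ ≈ 0.833

Dividing through by 2.16: denominator becomes s² + 35.14 s + 445.4.
So ω_n = √445.4 = 21.1 rad/s and ζ = 35.14/(2·21.1) = 0.833.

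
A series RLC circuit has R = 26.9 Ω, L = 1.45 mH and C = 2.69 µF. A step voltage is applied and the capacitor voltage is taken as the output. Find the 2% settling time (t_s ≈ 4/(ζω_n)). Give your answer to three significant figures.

For a series RLC circuit (capacitor voltage as output), ω_n = 1/√(LC) = 1/√(1.45 mH · 2.69 µF) = 16000 rad/s.
ζ = (R/2)·√(C/L) = (26.9/2)·√(2.69 µF/1.45 mH) = 0.579.
t_s ≈ 4/(ζω_n) = 0.000431 s.

t_s ≈ 0.000431 s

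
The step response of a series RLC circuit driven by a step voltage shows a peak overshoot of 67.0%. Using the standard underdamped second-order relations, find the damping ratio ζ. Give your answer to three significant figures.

Inverting the overshoot relation: ζ = |ln 0.670|/√(π² + ln²0.670) = 0.126.

ζ ≈ 0.126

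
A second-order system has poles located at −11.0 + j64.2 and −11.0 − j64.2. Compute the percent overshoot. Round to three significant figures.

%OS ≈ 58.4%

|pole| = ω_n = √(11.0² + 64.2²) = 65.1 rad/s; ζ = cos θ = σ/ω_n = 0.169.
Overshoot: exp(−π·0.169/√(1−0.169²)) = 0.584, i.e. 58.4%.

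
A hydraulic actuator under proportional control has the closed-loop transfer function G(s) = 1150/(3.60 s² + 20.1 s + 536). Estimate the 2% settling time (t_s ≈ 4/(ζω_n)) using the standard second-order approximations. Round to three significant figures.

Dividing through by 3.60: denominator becomes s² + 5.583 s + 148.9.
So ω_n = √148.9 = 12.2 rad/s and ζ = 5.583/(2·12.2) = 0.229.
t_s ≈ 4/(ζω_n) = 1.43 s.

t_s ≈ 1.43 s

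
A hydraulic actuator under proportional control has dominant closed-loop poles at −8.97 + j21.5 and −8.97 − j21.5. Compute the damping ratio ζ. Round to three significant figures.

|pole| = ω_n = √(8.97² + 21.5²) = 23.3 rad/s; ζ = cos θ = σ/ω_n = 0.385.

ζ ≈ 0.385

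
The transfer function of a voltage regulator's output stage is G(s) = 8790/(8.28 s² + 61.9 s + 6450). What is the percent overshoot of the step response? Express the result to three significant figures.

Dividing through by 8.28: denominator becomes s² + 7.476 s + 779.0.
So ω_n = √779.0 = 27.9 rad/s and ζ = 7.476/(2·27.9) = 0.134.
%OS = 100 e^{−πζ/√(1−ζ²)} with ζ = 0.134 gives 65.4%.

%OS ≈ 65.4%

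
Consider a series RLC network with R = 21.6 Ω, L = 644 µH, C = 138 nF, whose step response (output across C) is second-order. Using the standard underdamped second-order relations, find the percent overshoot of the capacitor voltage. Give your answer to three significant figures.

For a series RLC circuit (capacitor voltage as output), ω_n = 1/√(LC) = 1/√(644 µH · 138 nF) = 106000 rad/s.
ζ = (R/2)·√(C/L) = (21.6/2)·√(138 nF/644 µH) = 0.158.
%OS = 100·exp(−πζ/√(1−ζ²)) = 60.5%.

%OS ≈ 60.5%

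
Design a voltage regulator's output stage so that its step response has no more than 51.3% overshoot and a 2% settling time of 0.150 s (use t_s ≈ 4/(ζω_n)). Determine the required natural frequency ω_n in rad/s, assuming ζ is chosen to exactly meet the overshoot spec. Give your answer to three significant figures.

From %OS = 100·exp(−πζ/√(1−ζ²)), invert to get ζ = −ln(OS)/√(π² + ln²(OS)) with OS = 0.513.
−ln 0.513 = 0.6675, so ζ = 0.6675/√(π² + 0.4455) = 0.208.
Then ω_n = 4/(ζ t_s) = 4/(0.208 × 0.150) = 128 rad/s.

ω_n ≈ 128 rad/s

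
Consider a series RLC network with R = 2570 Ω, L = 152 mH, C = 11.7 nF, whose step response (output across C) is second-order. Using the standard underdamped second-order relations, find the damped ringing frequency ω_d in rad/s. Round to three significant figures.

For a series RLC circuit (capacitor voltage as output), ω_n = 1/√(LC) = 1/√(152 mH · 11.7 nF) = 23700 rad/s.
ζ = (R/2)·√(C/L) = (2570/2)·√(11.7 nF/152 mH) = 0.357.
ω_d = ω_n√(1−ζ²) = 22200 rad/s.

ω_d ≈ 22200 rad/s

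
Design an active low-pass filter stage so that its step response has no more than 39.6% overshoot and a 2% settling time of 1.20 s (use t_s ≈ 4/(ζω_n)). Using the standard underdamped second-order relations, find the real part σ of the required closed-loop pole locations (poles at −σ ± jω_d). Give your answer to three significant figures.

The settling-time spec alone fixes σ = ζω_n = 4/t_s = 4/1.20 = 3.33.
(Overshoot then fixes ζ = 0.283 and hence ω_d = σ·√(1−ζ²)/ζ = 11.3 rad/s.)

σ ≈ 3.33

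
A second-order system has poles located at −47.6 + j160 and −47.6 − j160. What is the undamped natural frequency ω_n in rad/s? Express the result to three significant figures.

With σ = 47.6, ω_d = 160: ω_n = √(σ²+ω_d²) = 167 rad/s, ζ = σ/ω_n = 0.285.

ω_n ≈ 167 rad/s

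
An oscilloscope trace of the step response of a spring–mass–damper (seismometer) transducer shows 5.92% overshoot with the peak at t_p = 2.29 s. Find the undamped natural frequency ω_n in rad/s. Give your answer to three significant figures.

From the overshoot, ζ = −ln(OS)/√(π²+ln²(OS)) = 0.669.
From t_p = π/ω_d, ω_d = π/2.29 = 1.37 rad/s, so ω_n = ω_d/√(1−ζ²) = 1.85 rad/s.

ω_n ≈ 1.85 rad/s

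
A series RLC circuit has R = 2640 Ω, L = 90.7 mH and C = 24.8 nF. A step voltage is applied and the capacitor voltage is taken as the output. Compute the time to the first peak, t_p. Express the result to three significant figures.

t_p ≈ 0.000206 s

For a series RLC circuit (capacitor voltage as output), ω_n = 1/√(LC) = 1/√(90.7 mH · 24.8 nF) = 21100 rad/s.
ζ = (R/2)·√(C/L) = (2640/2)·√(24.8 nF/90.7 mH) = 0.690.
ω_d = 21100·√(1 − 0.690²) = 15300 rad/s. t_p = π/ω_d = 0.000206 s.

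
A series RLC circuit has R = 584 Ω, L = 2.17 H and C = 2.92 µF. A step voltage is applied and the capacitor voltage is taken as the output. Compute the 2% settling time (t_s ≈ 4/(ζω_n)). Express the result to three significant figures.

For a series RLC circuit (capacitor voltage as output), ω_n = 1/√(LC) = 1/√(2.17 H · 2.92 µF) = 397 rad/s.
ζ = (R/2)·√(C/L) = (584/2)·√(2.92 µF/2.17 H) = 0.339.
t_s ≈ 4/(ζω_n) = 0.0297 s.

t_s ≈ 0.0297 s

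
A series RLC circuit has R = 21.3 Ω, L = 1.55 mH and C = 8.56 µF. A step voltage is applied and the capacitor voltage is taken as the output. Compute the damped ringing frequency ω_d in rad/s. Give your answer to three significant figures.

For a series RLC circuit (capacitor voltage as output), ω_n = 1/√(LC) = 1/√(1.55 mH · 8.56 µF) = 8680 rad/s.
ζ = (R/2)·√(C/L) = (21.3/2)·√(8.56 µF/1.55 mH) = 0.791.
ω_d = 8680·√(1 − 0.791²) = 5310 rad/s.

ω_d ≈ 5310 rad/s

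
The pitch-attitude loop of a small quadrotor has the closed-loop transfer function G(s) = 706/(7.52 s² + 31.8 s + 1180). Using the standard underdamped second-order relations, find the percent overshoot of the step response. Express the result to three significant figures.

Dividing through by 7.52: denominator becomes s² + 4.229 s + 156.9.
So ω_n = √156.9 = 12.5 rad/s and ζ = 4.229/(2·12.5) = 0.169.
Overshoot: exp(−π·0.169/√(1−0.169²)) = 0.584, i.e. 58.4%.

%OS ≈ 58.4%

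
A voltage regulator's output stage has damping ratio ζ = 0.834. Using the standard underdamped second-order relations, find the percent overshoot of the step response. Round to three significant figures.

For an underdamped second-order system, %OS = 100·exp(−πζ/√(1−ζ²)).
πζ/√(1−ζ²) = π·0.834/√(1−0.696) = 4.749, so %OS = 100·e^(−4.749) = 0.866%.

%OS ≈ 0.866%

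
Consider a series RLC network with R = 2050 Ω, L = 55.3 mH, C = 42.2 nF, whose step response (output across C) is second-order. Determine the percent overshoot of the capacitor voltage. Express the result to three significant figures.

%OS ≈ 0.180%

For a series RLC circuit (capacitor voltage as output), ω_n = 1/√(LC) = 1/√(55.3 mH · 42.2 nF) = 20700 rad/s.
ζ = (R/2)·√(C/L) = (2050/2)·√(42.2 nF/55.3 mH) = 0.895.
Overshoot: exp(−π·0.895/√(1−0.895²)) = 0.00180, i.e. 0.180%.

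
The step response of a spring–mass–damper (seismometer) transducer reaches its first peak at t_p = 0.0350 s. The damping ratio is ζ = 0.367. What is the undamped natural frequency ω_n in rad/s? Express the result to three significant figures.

Peak time t_p = π/ω_d, so ω_d = π/t_p = π/0.0350 = 89.8 rad/s.
ω_n = ω_d/√(1−ζ²) = 89.8/√0.865 = 96.5 rad/s.

ω_n ≈ 96.5 rad/s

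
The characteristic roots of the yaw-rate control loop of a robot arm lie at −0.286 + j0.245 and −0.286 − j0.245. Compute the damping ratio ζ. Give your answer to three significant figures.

ζ ≈ 0.759

With σ = 0.286, ω_d = 0.245: ω_n = √(σ²+ω_d²) = 0.377 rad/s, ζ = σ/ω_n = 0.759.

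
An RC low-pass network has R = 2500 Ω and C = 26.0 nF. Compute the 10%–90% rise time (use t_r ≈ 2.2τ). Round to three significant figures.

t_r ≈ 0.000143 s

τ = RC = 2500 × 26.0 nF = 0.0000650 s.
t_r ≈ 2.2τ = 0.000143 s.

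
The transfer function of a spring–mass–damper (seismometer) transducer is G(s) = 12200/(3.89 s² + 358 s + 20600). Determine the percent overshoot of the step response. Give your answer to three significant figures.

%OS ≈ 7.70%

Dividing through by 3.89: denominator becomes s² + 92.03 s + 5296.
So ω_n = √5296 = 72.8 rad/s and ζ = 92.03/(2·72.8) = 0.632.
%OS = 100·exp(−πζ/√(1−ζ²)) = 7.70%.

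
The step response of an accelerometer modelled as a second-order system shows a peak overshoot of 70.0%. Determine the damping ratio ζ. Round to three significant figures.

From %OS = 100·exp(−πζ/√(1−ζ²)), invert to get ζ = −ln(OS)/√(π² + ln²(OS)) with OS = 0.700.
−ln 0.700 = 0.3567, so ζ = 0.3567/√(π² + 0.1272) = 0.113.

ζ ≈ 0.113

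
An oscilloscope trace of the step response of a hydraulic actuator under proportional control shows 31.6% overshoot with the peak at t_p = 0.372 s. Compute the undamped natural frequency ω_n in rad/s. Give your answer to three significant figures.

ω_n ≈ 9.00 rad/s

From the overshoot, ζ = −ln(OS)/√(π²+ln²(OS)) = 0.344.
t_p = π/ω_d ⇒ ω_d = 8.45 rad/s; then ω_n = ω_d/√(1−ζ²) = 9.00 rad/s.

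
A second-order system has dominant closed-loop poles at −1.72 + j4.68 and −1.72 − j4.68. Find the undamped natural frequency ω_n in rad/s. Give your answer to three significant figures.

With σ = 1.72, ω_d = 4.68: ω_n = √(σ²+ω_d²) = 4.99 rad/s, ζ = σ/ω_n = 0.345.

ω_n ≈ 4.99 rad/s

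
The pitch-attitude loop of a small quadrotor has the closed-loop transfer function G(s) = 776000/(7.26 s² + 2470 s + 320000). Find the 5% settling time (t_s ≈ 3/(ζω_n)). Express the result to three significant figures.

t_s ≈ 0.0176 s

Dividing through by 7.26: denominator becomes s² + 340.2 s + 44080.
So ω_n = √44080 = 210 rad/s and ζ = 340.2/(2·210) = 0.810.
t_s ≈ 3/(ζω_n) = 0.0176 s.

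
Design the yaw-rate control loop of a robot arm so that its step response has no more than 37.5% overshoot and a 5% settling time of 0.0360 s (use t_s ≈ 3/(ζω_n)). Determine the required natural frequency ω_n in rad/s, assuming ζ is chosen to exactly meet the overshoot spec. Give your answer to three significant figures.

ω_n ≈ 280 rad/s

ζ = −ln(OS)/√(π² + (ln OS)²). With OS = 0.375, ln OS = −0.9808 and ζ = 0.9808/3.291 = 0.298.
From t_s ≈ 3/(ζω_n): ω_n = 3/(ζ·t_s) = 3/(0.298·0.0360) = 280 rad/s.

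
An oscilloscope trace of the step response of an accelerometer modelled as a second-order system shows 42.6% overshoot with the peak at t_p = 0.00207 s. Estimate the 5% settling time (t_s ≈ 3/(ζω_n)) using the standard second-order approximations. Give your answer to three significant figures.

t_s ≈ 0.00728 s

The overshoot fixes ζ = −ln(OS)/√(π²+ln²(OS)) = 0.262.
From t_p = π/ω_d, ω_d = π/0.00207 = 1520 rad/s, so ω_n = ω_d/√(1−ζ²) = 1570 rad/s.
t_s ≈ 3/(ζω_n) = 3/(0.262·1570) = 0.00728 s.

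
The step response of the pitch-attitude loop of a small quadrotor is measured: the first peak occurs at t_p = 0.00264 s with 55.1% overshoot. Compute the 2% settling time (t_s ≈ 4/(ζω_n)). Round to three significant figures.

t_s ≈ 0.0177 s

The overshoot fixes ζ = −ln(OS)/√(π²+ln²(OS)) = 0.186.
From t_p = π/ω_d, ω_d = π/0.00264 = 1190 rad/s, so ω_n = ω_d/√(1−ζ²) = 1210 rad/s.
t_s ≈ 4/(ζω_n) = 4/(0.186·1210) = 0.0177 s.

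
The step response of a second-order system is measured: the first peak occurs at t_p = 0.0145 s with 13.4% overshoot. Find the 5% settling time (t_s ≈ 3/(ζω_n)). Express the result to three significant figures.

t_s ≈ 0.0216 s

The overshoot fixes ζ = −ln(OS)/√(π²+ln²(OS)) = 0.539.
From t_p = π/ω_d, ω_d = π/0.0145 = 217 rad/s, so ω_n = ω_d/√(1−ζ²) = 257 rad/s.
t_s ≈ 3/(ζω_n) = 3/(0.539·257) = 0.0216 s.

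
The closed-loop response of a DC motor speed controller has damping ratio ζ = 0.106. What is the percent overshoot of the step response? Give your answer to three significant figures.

%OS ≈ 71.5%

For an underdamped second-order system, %OS = 100·exp(−πζ/√(1−ζ²)).
πζ/√(1−ζ²) = π·0.106/√(1−0.0112) = 0.3349, so %OS = 100·e^(−0.3349) = 71.5%.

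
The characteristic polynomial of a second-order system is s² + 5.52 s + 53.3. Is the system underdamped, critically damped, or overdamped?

a² − 4b = 5.52² − 4·53.3 < 0 (complex roots); the system is underdamped.

underdamped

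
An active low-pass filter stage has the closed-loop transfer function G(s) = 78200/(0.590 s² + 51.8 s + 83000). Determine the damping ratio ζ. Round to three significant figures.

Dividing through by 0.590: denominator becomes s² + 87.80 s + 140700.
So ω_n = √140700 = 375 rad/s and ζ = 87.80/(2·375) = 0.117.

ζ ≈ 0.117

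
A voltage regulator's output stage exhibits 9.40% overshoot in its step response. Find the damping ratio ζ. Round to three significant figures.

Inverting the overshoot relation: ζ = |ln 0.0940|/√(π² + ln²0.0940) = 0.601.

ζ ≈ 0.601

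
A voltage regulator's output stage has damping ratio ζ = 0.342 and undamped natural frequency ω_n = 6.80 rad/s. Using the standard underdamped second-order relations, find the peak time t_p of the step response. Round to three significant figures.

t_p ≈ 0.492 s

The damped frequency is ω_d = ω_n√(1−ζ²) = 6.80·√(1−0.117) = 6.39 rad/s.
Peak time t_p = π/ω_d = π/6.39 = 0.492 s.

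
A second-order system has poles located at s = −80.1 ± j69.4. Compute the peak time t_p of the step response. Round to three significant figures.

t_p ≈ 0.0453 s

t_p = π/ω_d with ω_d = 69.4 (the imaginary part), so t_p = 0.0453 s.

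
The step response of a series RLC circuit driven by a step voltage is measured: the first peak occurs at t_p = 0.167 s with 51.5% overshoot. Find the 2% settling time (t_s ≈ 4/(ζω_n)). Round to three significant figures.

t_s ≈ 1.01 s

ζ from %OS: ζ = |ln 0.515|/√(π²+ln²0.515) = 0.207.
From t_p = π/ω_d, ω_d = π/0.167 = 18.8 rad/s, so ω_n = ω_d/√(1−ζ²) = 19.2 rad/s.
t_s ≈ 4/(ζω_n) = 4/(0.207·19.2) = 1.01 s.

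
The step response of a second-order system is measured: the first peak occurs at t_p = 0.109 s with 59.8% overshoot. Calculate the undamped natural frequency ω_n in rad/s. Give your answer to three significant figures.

ω_n ≈ 29.2 rad/s

The overshoot fixes ζ = −ln(OS)/√(π²+ln²(OS)) = 0.162.
t_p = π/ω_d ⇒ ω_d = 28.8 rad/s; then ω_n = ω_d/√(1−ζ²) = 29.2 rad/s.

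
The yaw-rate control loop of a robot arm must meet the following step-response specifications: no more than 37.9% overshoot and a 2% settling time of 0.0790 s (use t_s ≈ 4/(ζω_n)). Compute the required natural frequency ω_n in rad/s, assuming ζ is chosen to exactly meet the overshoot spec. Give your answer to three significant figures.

From %OS = 100·exp(−πζ/√(1−ζ²)), invert to get ζ = −ln(OS)/√(π² + ln²(OS)) with OS = 0.379.
−ln 0.379 = 0.9702, so ζ = 0.9702/√(π² + 0.9413) = 0.295.
From t_s ≈ 4/(ζω_n): ω_n = 4/(ζ·t_s) = 4/(0.295·0.0790) = 172 rad/s.

ω_n ≈ 172 rad/s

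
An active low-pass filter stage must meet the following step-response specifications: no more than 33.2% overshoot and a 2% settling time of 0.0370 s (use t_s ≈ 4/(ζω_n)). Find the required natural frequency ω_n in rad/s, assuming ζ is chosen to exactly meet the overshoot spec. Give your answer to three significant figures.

From %OS = 100·exp(−πζ/√(1−ζ²)), invert to get ζ = −ln(OS)/√(π² + ln²(OS)) with OS = 0.332.
−ln 0.332 = 1.103, so ζ = 1.103/√(π² + 1.216) = 0.331.
Then ω_n = 4/(ζ t_s) = 4/(0.331 × 0.0370) = 326 rad/s.

ω_n ≈ 326 rad/s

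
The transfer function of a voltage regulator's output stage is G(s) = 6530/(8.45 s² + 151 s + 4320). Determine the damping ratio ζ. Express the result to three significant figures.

Dividing through by 8.45: denominator becomes s² + 17.87 s + 511.2.
So ω_n = √511.2 = 22.6 rad/s and ζ = 17.87/(2·22.6) = 0.395.

ζ ≈ 0.395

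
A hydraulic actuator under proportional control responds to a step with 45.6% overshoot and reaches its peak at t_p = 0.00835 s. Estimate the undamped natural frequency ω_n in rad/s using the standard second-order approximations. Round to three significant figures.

ω_n ≈ 388 rad/s

ζ from %OS: ζ = |ln 0.456|/√(π²+ln²0.456) = 0.242.
From t_p = π/ω_d, ω_d = π/0.00835 = 376 rad/s, so ω_n = ω_d/√(1−ζ²) = 388 rad/s.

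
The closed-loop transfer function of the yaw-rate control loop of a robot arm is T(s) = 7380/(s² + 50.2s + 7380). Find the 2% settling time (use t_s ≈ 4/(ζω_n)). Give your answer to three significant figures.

Comparing the denominator to s² + 2ζω_n s + ω_n²: ω_n = √7380 = 85.9 rad/s, and 2ζω_n = 50.2 so ζ = 50.2/(2·85.9) = 0.292.
t_s ≈ 4/(ζω_n) = 4/(0.292·85.9) = 0.159 s.

t_s ≈ 0.159 s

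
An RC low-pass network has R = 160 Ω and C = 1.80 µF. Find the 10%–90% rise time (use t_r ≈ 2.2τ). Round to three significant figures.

t_r ≈ 0.000634 s

τ = RC = 160 × 1.80 µF = 0.000288 s.
t_r ≈ 2.2τ = 0.000634 s.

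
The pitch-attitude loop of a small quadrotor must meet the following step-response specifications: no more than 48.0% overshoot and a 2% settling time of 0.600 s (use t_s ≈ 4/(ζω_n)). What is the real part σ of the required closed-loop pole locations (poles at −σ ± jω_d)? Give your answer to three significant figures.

σ ≈ 6.67

The settling-time spec alone fixes σ = ζω_n = 4/t_s = 4/0.600 = 6.67.
(Overshoot then fixes ζ = 0.228 and hence ω_d = σ·√(1−ζ²)/ζ = 28.5 rad/s.)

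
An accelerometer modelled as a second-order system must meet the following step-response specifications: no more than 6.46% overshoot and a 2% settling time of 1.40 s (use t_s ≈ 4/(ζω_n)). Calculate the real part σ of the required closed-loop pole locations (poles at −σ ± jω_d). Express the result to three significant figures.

σ ≈ 2.86

The settling-time spec alone fixes σ = ζω_n = 4/t_s = 4/1.40 = 2.86.
(Overshoot then fixes ζ = 0.657 and hence ω_d = σ·√(1−ζ²)/ζ = 3.28 rad/s.)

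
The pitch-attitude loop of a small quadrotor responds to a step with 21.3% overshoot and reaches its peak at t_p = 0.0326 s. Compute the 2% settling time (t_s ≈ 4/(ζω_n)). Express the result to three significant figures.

t_s ≈ 0.0843 s

ζ from %OS: ζ = |ln 0.213|/√(π²+ln²0.213) = 0.442.
From t_p = π/ω_d, ω_d = π/0.0326 = 96.4 rad/s, so ω_n = ω_d/√(1−ζ²) = 107 rad/s.
t_s ≈ 4/(ζω_n) = 4/(0.442·107) = 0.0843 s.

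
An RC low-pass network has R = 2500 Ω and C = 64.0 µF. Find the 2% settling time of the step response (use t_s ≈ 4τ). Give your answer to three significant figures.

τ = RC = 2500 × 64.0 µF = 0.160 s.
t_s ≈ 4τ = 0.640 s.

t_s ≈ 0.640 s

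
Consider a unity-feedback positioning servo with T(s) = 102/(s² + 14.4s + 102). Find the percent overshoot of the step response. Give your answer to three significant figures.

Matching coefficients with s² + 2ζω_n s + ω_n² gives ω_n² = 102 ⇒ ω_n = 10.1 rad/s, and ζ = 14.4/(2ω_n) = 0.713.
%OS = 100 e^{−πζ/√(1−ζ²)} with ζ = 0.713 gives 4.10%.

%OS ≈ 4.10%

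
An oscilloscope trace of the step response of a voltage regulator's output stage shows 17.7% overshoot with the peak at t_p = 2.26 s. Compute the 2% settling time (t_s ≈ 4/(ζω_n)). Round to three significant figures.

t_s ≈ 5.22 s

The overshoot fixes ζ = −ln(OS)/√(π²+ln²(OS)) = 0.483.
t_p = π/ω_d ⇒ ω_d = 1.39 rad/s; then ω_n = ω_d/√(1−ζ²) = 1.59 rad/s.
t_s ≈ 4/(ζω_n) = 4/(0.483·1.59) = 5.22 s.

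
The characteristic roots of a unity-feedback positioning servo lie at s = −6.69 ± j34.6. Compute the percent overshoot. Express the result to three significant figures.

%OS ≈ 54.5%

|pole| = ω_n = √(6.69² + 34.6²) = 35.2 rad/s; ζ = cos θ = σ/ω_n = 0.190.
%OS = 100 e^{−πζ/√(1−ζ²)} with ζ = 0.190 gives 54.5%.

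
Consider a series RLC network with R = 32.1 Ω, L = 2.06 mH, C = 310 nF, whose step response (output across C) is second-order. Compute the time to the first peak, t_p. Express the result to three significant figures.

For a series RLC circuit (capacitor voltage as output), ω_n = 1/√(LC) = 1/√(2.06 mH · 310 nF) = 39600 rad/s.
ζ = (R/2)·√(C/L) = (32.1/2)·√(310 nF/2.06 mH) = 0.197.
The damped frequency ω_d = ω_n√(1−ζ²) = 38800 rad/s. t_p = π/ω_d = 0.0000810 s.

t_p ≈ 0.0000810 s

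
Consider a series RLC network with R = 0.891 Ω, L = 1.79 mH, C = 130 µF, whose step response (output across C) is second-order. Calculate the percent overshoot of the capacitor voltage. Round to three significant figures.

For a series RLC circuit (capacitor voltage as output), ω_n = 1/√(LC) = 1/√(1.79 mH · 130 µF) = 2070 rad/s.
ζ = (R/2)·√(C/L) = (0.891/2)·√(130 µF/1.79 mH) = 0.120.
%OS = 100·exp(−πζ/√(1−ζ²)) = 68.4%.

%OS ≈ 68.4%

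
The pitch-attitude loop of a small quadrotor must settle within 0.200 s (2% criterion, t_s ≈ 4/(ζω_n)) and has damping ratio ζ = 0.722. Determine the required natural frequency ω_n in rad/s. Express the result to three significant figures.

Rearranging t_s ≈ 4/(ζω_n) gives ω_n = 4/(ζ·t_s) = 4/(0.722 × 0.200) = 27.7 rad/s.

ω_n ≈ 27.7 rad/s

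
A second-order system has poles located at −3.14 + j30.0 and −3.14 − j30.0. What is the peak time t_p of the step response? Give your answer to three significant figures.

t_p = π/ω_d with ω_d = 30.0 (the imaginary part), so t_p = 0.105 s.

t_p ≈ 0.105 s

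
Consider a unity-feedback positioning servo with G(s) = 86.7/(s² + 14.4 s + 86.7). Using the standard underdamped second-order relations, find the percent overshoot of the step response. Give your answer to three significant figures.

Comparing the denominator to s² + 2ζω_n s + ω_n²: ω_n = √86.7 = 9.31 rad/s, and 2ζω_n = 14.4 so ζ = 14.4/(2·9.31) = 0.773.
Overshoot: exp(−π·0.773/√(1−0.773²)) = 0.0217, i.e. 2.17%.

%OS ≈ 2.17%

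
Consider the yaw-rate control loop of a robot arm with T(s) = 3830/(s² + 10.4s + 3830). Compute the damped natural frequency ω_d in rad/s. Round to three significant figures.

ω_d ≈ 61.7 rad/s

Matching coefficients with s² + 2ζω_n s + ω_n² gives ω_n² = 3830 ⇒ ω_n = 61.9 rad/s, and ζ = 10.4/(2ω_n) = 0.0840.
ω_d = ω_n√(1−ζ²) = 61.7 rad/s.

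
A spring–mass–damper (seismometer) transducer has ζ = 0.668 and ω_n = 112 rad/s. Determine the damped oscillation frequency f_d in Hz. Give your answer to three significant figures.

f_d ≈ 13.3 Hz

ω_d = ω_n√(1−ζ²) = 112·√0.554 = 83.3 rad/s.
f_d = ω_d/(2π) = 13.3 Hz.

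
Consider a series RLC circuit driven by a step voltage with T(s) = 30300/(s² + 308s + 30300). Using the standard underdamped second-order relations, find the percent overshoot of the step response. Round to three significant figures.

ω_n = √30300 = 174 rad/s; ζ = 308/(2·174) = 0.885.
%OS = 100 e^{−πζ/√(1−ζ²)} with ζ = 0.885 gives 0.257%.

%OS ≈ 0.257%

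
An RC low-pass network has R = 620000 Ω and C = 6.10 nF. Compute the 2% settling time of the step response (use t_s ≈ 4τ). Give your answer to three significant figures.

t_s ≈ 0.0151 s

τ = RC = 620000 × 6.10 nF = 0.00378 s.
t_s ≈ 4τ = 0.0151 s.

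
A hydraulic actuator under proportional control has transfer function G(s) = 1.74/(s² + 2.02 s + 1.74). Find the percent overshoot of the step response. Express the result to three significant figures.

%OS ≈ 2.38%

Matching coefficients with s² + 2ζω_n s + ω_n² gives ω_n² = 1.74 ⇒ ω_n = 1.32 rad/s, and ζ = 2.02/(2ω_n) = 0.766.
%OS = 100 e^{−πζ/√(1−ζ²)} with ζ = 0.766 gives 2.38%.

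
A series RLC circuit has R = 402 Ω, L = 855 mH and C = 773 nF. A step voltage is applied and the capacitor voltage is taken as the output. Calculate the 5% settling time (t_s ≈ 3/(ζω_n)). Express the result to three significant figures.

t_s ≈ 0.0128 s

For a series RLC circuit (capacitor voltage as output), ω_n = 1/√(LC) = 1/√(855 mH · 773 nF) = 1230 rad/s.
ζ = (R/2)·√(C/L) = (402/2)·√(773 nF/855 mH) = 0.191.
t_s ≈ 3/(ζω_n) = 0.0128 s.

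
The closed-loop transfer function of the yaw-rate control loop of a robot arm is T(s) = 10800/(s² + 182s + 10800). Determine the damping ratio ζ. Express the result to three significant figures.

Comparing the denominator to s² + 2ζω_n s + ω_n²: ω_n = √10800 = 104 rad/s, and 2ζω_n = 182 so ζ = 182/(2·104) = 0.876.

ζ ≈ 0.876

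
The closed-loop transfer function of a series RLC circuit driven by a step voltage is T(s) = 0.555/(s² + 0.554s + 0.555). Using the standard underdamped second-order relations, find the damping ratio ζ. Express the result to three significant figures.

ζ ≈ 0.372

Matching coefficients with s² + 2ζω_n s + ω_n² gives ω_n² = 0.555 ⇒ ω_n = 0.745 rad/s, and ζ = 0.554/(2ω_n) = 0.372.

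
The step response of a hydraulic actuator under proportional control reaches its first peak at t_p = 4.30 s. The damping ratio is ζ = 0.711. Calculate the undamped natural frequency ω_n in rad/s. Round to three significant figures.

Peak time t_p = π/ω_d, so ω_d = π/t_p = π/4.30 = 0.731 rad/s.
ω_n = ω_d/√(1−ζ²) = 0.731/√0.494 = 1.04 rad/s.

ω_n ≈ 1.04 rad/s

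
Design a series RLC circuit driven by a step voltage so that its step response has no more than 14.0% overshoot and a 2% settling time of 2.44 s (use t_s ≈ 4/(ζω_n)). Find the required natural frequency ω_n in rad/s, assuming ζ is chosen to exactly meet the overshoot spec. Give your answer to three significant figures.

ω_n ≈ 3.09 rad/s

From %OS = 100·exp(−πζ/√(1−ζ²)), invert to get ζ = −ln(OS)/√(π² + ln²(OS)) with OS = 0.140.
−ln 0.140 = 1.966, so ζ = 1.966/√(π² + 3.866) = 0.531.
Then ω_n = 4/(ζ t_s) = 4/(0.531 × 2.44) = 3.09 rad/s.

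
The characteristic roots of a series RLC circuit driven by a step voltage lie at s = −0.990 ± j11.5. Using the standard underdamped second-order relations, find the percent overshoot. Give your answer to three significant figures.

The poles are at −σ ± jω_d with σ = 0.990 and ω_d = 11.5, so ω_n = √(σ²+ω_d²) = 11.5 rad/s and ζ = σ/ω_n = 0.0858.
%OS = 100·exp(−πζ/√(1−ζ²)) = 76.3%.

%OS ≈ 76.3%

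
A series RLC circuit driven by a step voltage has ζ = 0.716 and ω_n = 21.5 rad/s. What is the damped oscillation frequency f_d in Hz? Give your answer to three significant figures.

ω_d = ω_n√(1−ζ²) = 21.5·√0.487 = 15.0 rad/s.
f_d = ω_d/(2π) = 2.39 Hz.

f_d ≈ 2.39 Hz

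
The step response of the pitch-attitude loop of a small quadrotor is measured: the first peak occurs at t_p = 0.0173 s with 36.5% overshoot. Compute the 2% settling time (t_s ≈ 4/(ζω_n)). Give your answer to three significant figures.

t_s ≈ 0.0687 s

From the overshoot, ζ = −ln(OS)/√(π²+ln²(OS)) = 0.305.
From t_p = π/ω_d, ω_d = π/0.0173 = 182 rad/s, so ω_n = ω_d/√(1−ζ²) = 191 rad/s.
t_s ≈ 4/(ζω_n) = 4/(0.305·191) = 0.0687 s.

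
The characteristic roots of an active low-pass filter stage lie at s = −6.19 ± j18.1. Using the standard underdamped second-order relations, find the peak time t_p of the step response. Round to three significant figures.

t_p = π/ω_d with ω_d = 18.1 (the imaginary part), so t_p = 0.174 s.

t_p ≈ 0.174 s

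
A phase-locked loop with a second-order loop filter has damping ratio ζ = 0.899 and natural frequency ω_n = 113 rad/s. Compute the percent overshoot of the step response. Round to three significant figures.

%OS ≈ 0.158%

For an underdamped second-order system, %OS = 100·exp(−πζ/√(1−ζ²)).
πζ/√(1−ζ²) = π·0.899/√(1−0.808) = 6.449, so %OS = 100·e^(−6.449) = 0.158%.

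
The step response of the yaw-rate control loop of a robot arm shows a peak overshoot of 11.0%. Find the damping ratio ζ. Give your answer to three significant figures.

From %OS = 100·exp(−πζ/√(1−ζ²)), invert to get ζ = −ln(OS)/√(π² + ln²(OS)) with OS = 0.110.
−ln 0.110 = 2.207, so ζ = 2.207/√(π² + 4.872) = 0.575.

ζ ≈ 0.575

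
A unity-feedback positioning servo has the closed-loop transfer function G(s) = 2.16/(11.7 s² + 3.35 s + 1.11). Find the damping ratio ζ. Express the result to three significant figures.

ζ ≈ 0.465

Dividing through by 11.7: denominator becomes s² + 0.2863 s + 0.09487.
So ω_n = √0.09487 = 0.308 rad/s and ζ = 0.2863/(2·0.308) = 0.465.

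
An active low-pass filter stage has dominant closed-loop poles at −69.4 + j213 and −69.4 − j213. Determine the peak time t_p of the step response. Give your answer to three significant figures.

t_p ≈ 0.0147 s

t_p = π/ω_d with ω_d = 213 (the imaginary part), so t_p = 0.0147 s.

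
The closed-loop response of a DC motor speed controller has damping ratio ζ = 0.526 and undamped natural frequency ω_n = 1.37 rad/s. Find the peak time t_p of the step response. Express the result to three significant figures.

t_p ≈ 2.70 s

The damped frequency is ω_d = ω_n√(1−ζ²) = 1.37·√(1−0.277) = 1.17 rad/s.
Peak time t_p = π/ω_d = π/1.17 = 2.70 s.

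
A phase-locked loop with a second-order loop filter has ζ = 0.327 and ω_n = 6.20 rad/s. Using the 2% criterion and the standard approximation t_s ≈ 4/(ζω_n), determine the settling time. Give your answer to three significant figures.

t_s ≈ 4/(ζω_n) = 4/(0.327 × 6.20) = 1.97 s.

t_s ≈ 1.97 s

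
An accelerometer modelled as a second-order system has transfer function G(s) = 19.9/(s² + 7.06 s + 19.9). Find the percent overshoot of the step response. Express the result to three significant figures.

%OS ≈ 1.71%

ω_n = √19.9 = 4.46 rad/s; ζ = 7.06/(2·4.46) = 0.791.
%OS = 100 e^{−πζ/√(1−ζ²)} with ζ = 0.791 gives 1.71%.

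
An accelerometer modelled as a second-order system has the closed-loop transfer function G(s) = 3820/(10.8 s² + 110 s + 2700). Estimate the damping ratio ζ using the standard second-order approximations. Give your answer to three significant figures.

ζ ≈ 0.322

Dividing through by 10.8: denominator becomes s² + 10.19 s + 250.0.
So ω_n = √250.0 = 15.8 rad/s and ζ = 10.19/(2·15.8) = 0.322.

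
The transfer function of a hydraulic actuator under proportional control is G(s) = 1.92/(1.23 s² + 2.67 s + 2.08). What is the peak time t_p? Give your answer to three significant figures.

t_p ≈ 4.39 s

Dividing through by 1.23: denominator becomes s² + 2.171 s + 1.691.
So ω_n = √1.691 = 1.30 rad/s and ζ = 2.171/(2·1.30) = 0.835.
The damped frequency ω_d = ω_n√(1−ζ²) = 0.716 rad/s. t_p = π/ω_d = 4.39 s.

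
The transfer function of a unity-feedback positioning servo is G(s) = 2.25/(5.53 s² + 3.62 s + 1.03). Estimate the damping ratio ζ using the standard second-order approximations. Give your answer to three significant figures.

ζ ≈ 0.758

Dividing through by 5.53: denominator becomes s² + 0.6546 s + 0.1863.
So ω_n = √0.1863 = 0.432 rad/s and ζ = 0.6546/(2·0.432) = 0.758.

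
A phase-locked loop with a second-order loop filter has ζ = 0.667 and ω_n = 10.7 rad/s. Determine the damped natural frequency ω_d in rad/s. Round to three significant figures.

ω_d ≈ 7.97 rad/s

ω_d = ω_n√(1−ζ²) = 10.7·√0.555 = 7.97 rad/s.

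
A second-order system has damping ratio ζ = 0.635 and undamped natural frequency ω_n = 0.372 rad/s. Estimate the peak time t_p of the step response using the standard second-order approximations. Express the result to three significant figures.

t_p ≈ 10.9 s

The damped frequency is ω_d = ω_n√(1−ζ²) = 0.372·√(1−0.403) = 0.287 rad/s.
Peak time t_p = π/ω_d = π/0.287 = 10.9 s.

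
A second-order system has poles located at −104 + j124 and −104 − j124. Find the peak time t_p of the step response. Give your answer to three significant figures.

t_p ≈ 0.0253 s

t_p = π/ω_d with ω_d = 124 (the imaginary part), so t_p = 0.0253 s.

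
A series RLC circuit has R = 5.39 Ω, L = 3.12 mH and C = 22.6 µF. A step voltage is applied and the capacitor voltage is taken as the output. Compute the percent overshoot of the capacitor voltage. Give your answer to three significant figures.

For a series RLC circuit (capacitor voltage as output), ω_n = 1/√(LC) = 1/√(3.12 mH · 22.6 µF) = 3770 rad/s.
ζ = (R/2)·√(C/L) = (5.39/2)·√(22.6 µF/3.12 mH) = 0.229.
%OS = 100 e^{−πζ/√(1−ζ²)} with ζ = 0.229 gives 47.7%.

%OS ≈ 47.7%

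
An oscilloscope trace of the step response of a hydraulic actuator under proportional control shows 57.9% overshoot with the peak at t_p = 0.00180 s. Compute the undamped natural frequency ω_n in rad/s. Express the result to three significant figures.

ω_n ≈ 1770 rad/s

From the overshoot, ζ = −ln(OS)/√(π²+ln²(OS)) = 0.171.
From t_p = π/ω_d, ω_d = π/0.00180 = 1750 rad/s, so ω_n = ω_d/√(1−ζ²) = 1770 rad/s.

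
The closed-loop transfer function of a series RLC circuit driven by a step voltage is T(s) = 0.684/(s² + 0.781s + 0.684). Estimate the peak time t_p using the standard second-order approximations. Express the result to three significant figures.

Comparing the denominator to s² + 2ζω_n s + ω_n²: ω_n = √0.684 = 0.827 rad/s, and 2ζω_n = 0.781 so ζ = 0.781/(2·0.827) = 0.472.
ω_d = ω_n√(1−ζ²) = 0.729 rad/s. Then t_p = π/ω_d = 4.31 s.

t_p ≈ 4.31 s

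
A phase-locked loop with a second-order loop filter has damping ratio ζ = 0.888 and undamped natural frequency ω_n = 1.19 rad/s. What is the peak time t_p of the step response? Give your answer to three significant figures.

t_p ≈ 5.74 s

The damped frequency is ω_d = ω_n√(1−ζ²) = 1.19·√(1−0.789) = 0.547 rad/s.
Peak time t_p = π/ω_d = π/0.547 = 5.74 s.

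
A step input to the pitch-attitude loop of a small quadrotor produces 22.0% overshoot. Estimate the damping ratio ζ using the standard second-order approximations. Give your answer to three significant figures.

ζ ≈ 0.434

Inverting the overshoot relation: ζ = |ln 0.220|/√(π² + ln²0.220) = 0.434.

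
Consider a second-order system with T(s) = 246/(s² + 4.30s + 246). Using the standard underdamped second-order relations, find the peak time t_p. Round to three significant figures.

t_p ≈ 0.202 s

Matching coefficients with s² + 2ζω_n s + ω_n² gives ω_n² = 246 ⇒ ω_n = 15.7 rad/s, and ζ = 4.30/(2ω_n) = 0.137.
ω_d = ω_n√(1−ζ²) = 15.5 rad/s. Then t_p = π/ω_d = 0.202 s.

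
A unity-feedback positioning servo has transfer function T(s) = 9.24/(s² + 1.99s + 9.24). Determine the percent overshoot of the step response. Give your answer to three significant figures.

Matching coefficients with s² + 2ζω_n s + ω_n² gives ω_n² = 9.24 ⇒ ω_n = 3.04 rad/s, and ζ = 1.99/(2ω_n) = 0.327.
Overshoot: exp(−π·0.327/√(1−0.327²)) = 0.337, i.e. 33.7%.

%OS ≈ 33.7%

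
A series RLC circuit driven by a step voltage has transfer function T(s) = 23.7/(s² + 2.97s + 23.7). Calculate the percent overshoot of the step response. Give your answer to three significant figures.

%OS ≈ 36.6%

ω_n = √23.7 = 4.87 rad/s; ζ = 2.97/(2·4.87) = 0.305.
%OS = 100·exp(−πζ/√(1−ζ²)) = 36.6%.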